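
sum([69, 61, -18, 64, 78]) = 254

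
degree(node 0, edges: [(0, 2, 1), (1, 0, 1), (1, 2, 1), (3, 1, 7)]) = 2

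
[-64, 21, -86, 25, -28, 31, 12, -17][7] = -17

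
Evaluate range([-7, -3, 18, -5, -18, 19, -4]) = 37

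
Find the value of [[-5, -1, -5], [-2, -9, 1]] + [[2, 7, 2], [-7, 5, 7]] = [[-3, 6, -3], [-9, -4, 8]]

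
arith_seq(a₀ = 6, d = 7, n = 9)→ a_0 = 6 + 0*7 = 6
a_1 = 6 + 1*7 = 13
a_2 = 6 + 2*7 = 20
...
= [6, 13, 20, 27, 34, 41, 48, 55, 62]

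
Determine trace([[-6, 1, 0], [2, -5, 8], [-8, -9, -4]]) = diagonal: (-6) + (-5) + (-4)
= -15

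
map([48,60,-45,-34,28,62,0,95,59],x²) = [2304, 3600, 2025, 1156, 784, 3844, 0, 9025, 3481]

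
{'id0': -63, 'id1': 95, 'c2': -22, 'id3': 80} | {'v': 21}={'id0': -63, 'id1': 95, 'c2': -22, 'id3': 80, 'v': 21}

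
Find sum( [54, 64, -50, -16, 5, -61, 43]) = 54 + 64 + (-50) + (-16) + 5 + (-61) + 43
= 39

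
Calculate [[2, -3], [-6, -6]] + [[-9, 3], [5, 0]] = [[-7, 0], [-1, -6]]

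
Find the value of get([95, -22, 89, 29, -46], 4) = -46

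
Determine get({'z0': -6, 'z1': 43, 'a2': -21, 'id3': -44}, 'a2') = -21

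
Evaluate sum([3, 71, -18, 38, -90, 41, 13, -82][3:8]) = -80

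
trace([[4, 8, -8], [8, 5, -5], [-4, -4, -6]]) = diagonal: 4 + 5 + (-6)
= 3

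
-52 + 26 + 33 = 7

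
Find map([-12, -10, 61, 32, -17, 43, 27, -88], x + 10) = [-2, 0, 71, 42, -7, 53, 37, -78]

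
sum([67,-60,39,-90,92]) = 67 + (-60) + 39 + (-90) + 92
= 48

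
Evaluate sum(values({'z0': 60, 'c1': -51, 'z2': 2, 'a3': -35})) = -24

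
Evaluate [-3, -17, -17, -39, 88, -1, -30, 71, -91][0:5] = [-3, -17, -17, -39, 88]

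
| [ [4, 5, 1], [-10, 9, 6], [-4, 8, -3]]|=-614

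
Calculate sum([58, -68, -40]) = 58 + (-68) + (-40)
= -50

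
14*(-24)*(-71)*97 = 2314032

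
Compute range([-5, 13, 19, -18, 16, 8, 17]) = 37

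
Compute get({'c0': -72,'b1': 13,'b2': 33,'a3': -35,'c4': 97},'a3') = -35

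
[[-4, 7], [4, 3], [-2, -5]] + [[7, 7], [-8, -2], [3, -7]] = [[3, 14], [-4, 1], [1, -12]]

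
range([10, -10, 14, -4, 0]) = 24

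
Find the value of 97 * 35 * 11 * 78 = 2912910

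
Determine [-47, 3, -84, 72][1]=3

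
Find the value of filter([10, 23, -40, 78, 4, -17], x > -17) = [10, 23, 78, 4]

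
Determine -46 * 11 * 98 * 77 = -3818276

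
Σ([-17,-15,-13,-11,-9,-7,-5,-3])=-80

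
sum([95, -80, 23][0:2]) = 15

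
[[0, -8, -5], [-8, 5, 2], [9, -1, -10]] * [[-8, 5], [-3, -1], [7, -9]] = C[0][0] = (0)*(-8) + (-8)*(-3) + (-5)*(7) = -11
C[0][1] = (0)*(5) + (-8)*(-1) + (-5)*(-9) = 53
C[1][0] = (-8)*(-8) + (5)*(-3) + (2)*(7) = 63
C[1][1] = (-8)*(5) + (5)*(-1) + (2)*(-9) = -63
C[2][0] = (9)*(-8) + (-1)*(-3) + (-10)*(7) = -139
C[2][1] = (9)*(5) + (-1)*(-1) + (-10)*(-9) = 136
= [[-11, 53], [63, -63], [-139, 136]]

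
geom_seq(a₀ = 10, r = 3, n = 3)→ [10, 30, 90]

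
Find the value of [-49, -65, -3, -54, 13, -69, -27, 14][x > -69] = [-49, -65, -3, -54, 13, -27, 14]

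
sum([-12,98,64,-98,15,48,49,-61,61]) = (-12) + 98 + 64 + (-98) + 15 + 48 + 49 + (-61) + 61
= 164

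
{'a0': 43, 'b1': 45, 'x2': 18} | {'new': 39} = {'a0': 43, 'b1': 45, 'x2': 18, 'new': 39}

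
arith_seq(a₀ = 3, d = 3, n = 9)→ [3, 6, 9, 12, 15, 18, 21, 24, 27]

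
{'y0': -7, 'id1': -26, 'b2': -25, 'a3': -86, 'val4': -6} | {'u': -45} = {'y0': -7, 'id1': -26, 'b2': -25, 'a3': -86, 'val4': -6, 'u': -45}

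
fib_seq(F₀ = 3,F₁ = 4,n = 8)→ [3, 4, 7, 11, 18, 29, 47, 76]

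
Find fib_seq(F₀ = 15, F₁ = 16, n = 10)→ [15, 16, 31, 47, 78, 125, 203, 328, 531, 859]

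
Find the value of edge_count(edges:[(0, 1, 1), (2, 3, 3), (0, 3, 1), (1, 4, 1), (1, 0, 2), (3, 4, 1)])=6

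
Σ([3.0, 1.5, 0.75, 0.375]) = 5.625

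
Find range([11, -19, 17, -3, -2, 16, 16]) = 36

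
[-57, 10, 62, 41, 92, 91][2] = 62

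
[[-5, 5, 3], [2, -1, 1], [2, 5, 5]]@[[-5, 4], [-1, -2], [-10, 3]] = [[-10, -21], [-19, 13], [-65, 13]]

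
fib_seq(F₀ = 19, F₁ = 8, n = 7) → F_2 = F_1 + F_0 = 27
F_3 = F_2 + F_1 = 35
F_4 = F_3 + F_2 = 62
...
= [19, 8, 27, 35, 62, 97, 159]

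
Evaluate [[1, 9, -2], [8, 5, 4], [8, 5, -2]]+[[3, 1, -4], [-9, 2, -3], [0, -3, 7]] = [[4, 10, -6], [-1, 7, 1], [8, 2, 5]]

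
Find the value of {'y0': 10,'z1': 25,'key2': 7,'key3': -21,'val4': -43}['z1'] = 25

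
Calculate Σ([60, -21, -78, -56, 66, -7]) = -36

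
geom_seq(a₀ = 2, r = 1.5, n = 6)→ a_0 = 2*1.5^0 = 2.0
a_1 = 2*1.5^1 = 3.0
a_2 = 2*1.5^2 = 4.5
...
= [2.0, 3.0, 4.5, 6.75, 10.125, 15.1875]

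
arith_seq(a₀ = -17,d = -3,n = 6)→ a_0 = -17 + 0*-3 = -17
a_1 = -17 + 1*-3 = -20
a_2 = -17 + 2*-3 = -23
...
= [-17, -20, -23, -26, -29, -32]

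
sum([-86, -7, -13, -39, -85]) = (-86) + (-7) + (-13) + (-39) + (-85)
= -230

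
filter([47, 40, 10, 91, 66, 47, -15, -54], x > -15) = [47, 40, 10, 91, 66, 47]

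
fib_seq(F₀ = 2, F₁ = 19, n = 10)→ [2, 19, 21, 40, 61, 101, 162, 263, 425, 688]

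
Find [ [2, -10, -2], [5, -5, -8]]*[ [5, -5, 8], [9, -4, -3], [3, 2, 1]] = [[-86, 26, 44], [-44, -21, 47]]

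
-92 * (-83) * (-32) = -244352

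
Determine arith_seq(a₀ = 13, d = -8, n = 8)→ [13, 5, -3, -11, -19, -27, -35, -43]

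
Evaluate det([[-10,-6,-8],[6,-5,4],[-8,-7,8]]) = 1256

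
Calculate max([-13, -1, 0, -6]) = 0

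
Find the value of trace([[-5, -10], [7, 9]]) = 4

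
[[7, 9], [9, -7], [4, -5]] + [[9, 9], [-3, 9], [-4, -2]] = [[16, 18], [6, 2], [0, -7]]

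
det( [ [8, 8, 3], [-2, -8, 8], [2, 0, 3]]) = (1)*(8)*det([[-8, 8], [0, 3]]) + (-1)*(8)*det([[-2, 8], [2, 3]]) + (1)*(3)*det([[-2, -8], [2, 0]])
= -192 + 176 + 48
= 32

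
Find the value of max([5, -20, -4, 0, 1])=5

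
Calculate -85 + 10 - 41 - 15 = -131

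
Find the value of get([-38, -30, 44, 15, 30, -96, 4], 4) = 30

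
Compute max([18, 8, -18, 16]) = 18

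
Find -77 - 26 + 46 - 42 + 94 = -5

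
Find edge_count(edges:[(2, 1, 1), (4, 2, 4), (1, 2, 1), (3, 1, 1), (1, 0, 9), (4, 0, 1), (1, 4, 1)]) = 7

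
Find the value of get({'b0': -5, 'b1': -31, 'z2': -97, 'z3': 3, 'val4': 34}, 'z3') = 3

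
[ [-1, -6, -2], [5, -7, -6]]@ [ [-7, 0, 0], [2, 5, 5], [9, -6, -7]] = [[-23, -18, -16], [-103, 1, 7]]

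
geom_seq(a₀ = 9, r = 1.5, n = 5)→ a_0 = 9*1.5^0 = 9.0
a_1 = 9*1.5^1 = 13.5
a_2 = 9*1.5^2 = 20.25
...
= [9.0, 13.5, 20.25, 30.375, 45.5625]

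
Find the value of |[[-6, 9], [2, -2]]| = -6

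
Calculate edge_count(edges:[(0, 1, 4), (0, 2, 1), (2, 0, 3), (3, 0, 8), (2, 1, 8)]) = 5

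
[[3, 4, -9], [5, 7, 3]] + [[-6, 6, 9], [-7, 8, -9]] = [[-3, 10, 0], [-2, 15, -6]]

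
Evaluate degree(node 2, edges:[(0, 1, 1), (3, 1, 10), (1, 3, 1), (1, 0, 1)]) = 0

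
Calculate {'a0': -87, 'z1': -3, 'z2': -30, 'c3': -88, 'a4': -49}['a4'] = -49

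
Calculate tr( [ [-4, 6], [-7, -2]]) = diagonal: (-4) + (-2)
= -6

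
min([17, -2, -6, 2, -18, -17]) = -18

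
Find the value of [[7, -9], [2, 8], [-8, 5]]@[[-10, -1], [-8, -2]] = C[0][0] = (7)*(-10) + (-9)*(-8) = 2
C[0][1] = (7)*(-1) + (-9)*(-2) = 11
C[1][0] = (2)*(-10) + (8)*(-8) = -84
C[1][1] = (2)*(-1) + (8)*(-2) = -18
C[2][0] = (-8)*(-10) + (5)*(-8) = 40
C[2][1] = (-8)*(-1) + (5)*(-2) = -2
= [[2, 11], [-84, -18], [40, -2]]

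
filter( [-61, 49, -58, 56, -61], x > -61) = [49, -58, 56]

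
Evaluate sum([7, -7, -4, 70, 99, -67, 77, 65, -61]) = 179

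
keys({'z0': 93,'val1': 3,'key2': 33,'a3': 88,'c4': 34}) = ['z0', 'val1', 'key2', 'a3', 'c4']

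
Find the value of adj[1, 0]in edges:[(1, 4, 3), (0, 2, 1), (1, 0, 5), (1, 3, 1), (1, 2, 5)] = 5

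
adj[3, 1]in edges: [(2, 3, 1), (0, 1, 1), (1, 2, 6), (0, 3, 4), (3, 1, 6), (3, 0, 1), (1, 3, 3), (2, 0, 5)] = 6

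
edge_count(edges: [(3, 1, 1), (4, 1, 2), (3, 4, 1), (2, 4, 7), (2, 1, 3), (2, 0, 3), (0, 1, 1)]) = 7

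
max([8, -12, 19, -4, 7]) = 19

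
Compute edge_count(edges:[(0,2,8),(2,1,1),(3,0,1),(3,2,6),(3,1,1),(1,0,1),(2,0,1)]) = 7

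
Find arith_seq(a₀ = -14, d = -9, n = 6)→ [-14, -23, -32, -41, -50, -59]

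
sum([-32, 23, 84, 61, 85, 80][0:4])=slice → [-32, 23, 84, 61]
(-32) + 23 + 84 + 61
= 136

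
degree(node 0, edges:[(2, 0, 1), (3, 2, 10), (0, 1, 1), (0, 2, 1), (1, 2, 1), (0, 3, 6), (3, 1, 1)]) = incident: (2,0), (0,1), (0,2), (0,3)
= 4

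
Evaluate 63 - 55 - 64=-56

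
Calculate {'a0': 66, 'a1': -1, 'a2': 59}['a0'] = 66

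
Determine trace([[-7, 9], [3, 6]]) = diagonal: (-7) + 6
= -1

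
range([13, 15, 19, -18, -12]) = 37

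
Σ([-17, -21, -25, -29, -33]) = (-17) + (-21) + (-25) + (-29) + (-33)
= -125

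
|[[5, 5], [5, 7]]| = (5)*(7) - (5)*(5)
= 10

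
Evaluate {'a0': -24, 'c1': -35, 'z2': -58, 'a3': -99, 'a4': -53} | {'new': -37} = {'a0': -24, 'c1': -35, 'z2': -58, 'a3': -99, 'a4': -53, 'new': -37}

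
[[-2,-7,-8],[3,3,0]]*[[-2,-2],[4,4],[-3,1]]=C[0][0] = (-2)*(-2) + (-7)*(4) + (-8)*(-3) = 0
C[0][1] = (-2)*(-2) + (-7)*(4) + (-8)*(1) = -32
C[1][0] = (3)*(-2) + (3)*(4) + (0)*(-3) = 6
C[1][1] = (3)*(-2) + (3)*(4) + (0)*(1) = 6
= [[0, -32], [6, 6]]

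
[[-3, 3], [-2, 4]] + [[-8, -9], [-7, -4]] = [[-11, -6], [-9, 0]]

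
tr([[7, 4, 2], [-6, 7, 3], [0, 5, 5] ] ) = 19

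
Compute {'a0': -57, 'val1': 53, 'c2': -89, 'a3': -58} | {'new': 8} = {'a0': -57, 'val1': 53, 'c2': -89, 'a3': -58, 'new': 8}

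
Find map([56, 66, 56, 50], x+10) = 56+10=66, 66+10=76, 56+10=66, 50+10=60
= [66, 76, 66, 60]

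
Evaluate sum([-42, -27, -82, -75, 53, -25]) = -198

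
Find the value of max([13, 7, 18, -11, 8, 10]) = 18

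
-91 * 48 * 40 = -174720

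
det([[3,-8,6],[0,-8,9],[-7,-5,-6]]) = 447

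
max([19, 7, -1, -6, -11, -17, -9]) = 19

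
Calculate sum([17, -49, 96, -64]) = 0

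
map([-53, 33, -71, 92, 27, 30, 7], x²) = (-53)²=2809, (33)²=1089, (-71)²=5041, (92)²=8464, (27)²=729, (30)²=900, (7)²=49
= [2809, 1089, 5041, 8464, 729, 900, 49]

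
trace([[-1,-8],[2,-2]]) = -3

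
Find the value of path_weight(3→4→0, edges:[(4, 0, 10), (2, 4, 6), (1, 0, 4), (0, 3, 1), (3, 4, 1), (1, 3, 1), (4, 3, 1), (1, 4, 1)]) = w(3→4)=1 + w(4→0)=10
= 11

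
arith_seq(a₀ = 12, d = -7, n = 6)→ a_0 = 12 + 0*-7 = 12
a_1 = 12 + 1*-7 = 5
a_2 = 12 + 2*-7 = -2
...
= [12, 5, -2, -9, -16, -23]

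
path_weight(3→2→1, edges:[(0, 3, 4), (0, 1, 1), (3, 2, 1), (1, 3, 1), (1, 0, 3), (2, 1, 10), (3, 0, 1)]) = 11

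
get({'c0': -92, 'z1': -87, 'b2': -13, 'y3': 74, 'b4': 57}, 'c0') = -92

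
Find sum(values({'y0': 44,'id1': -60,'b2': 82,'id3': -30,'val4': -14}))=44 + (-60) + 82 + (-30) + (-14)
= 22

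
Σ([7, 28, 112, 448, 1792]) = 7 + 28 + 112 + 448 + 1792
= 2387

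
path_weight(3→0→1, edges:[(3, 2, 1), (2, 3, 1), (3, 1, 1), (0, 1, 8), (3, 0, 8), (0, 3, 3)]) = w(3→0)=8 + w(0→1)=8
= 16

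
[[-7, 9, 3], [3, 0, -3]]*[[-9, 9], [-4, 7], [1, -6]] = C[0][0] = (-7)*(-9) + (9)*(-4) + (3)*(1) = 30
C[0][1] = (-7)*(9) + (9)*(7) + (3)*(-6) = -18
C[1][0] = (3)*(-9) + (0)*(-4) + (-3)*(1) = -30
C[1][1] = (3)*(9) + (0)*(7) + (-3)*(-6) = 45
= [[30, -18], [-30, 45]]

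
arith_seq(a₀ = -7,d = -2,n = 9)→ [-7, -9, -11, -13, -15, -17, -19, -21, -23]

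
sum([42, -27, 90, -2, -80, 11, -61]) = 42 + (-27) + 90 + (-2) + (-80) + 11 + (-61)
= -27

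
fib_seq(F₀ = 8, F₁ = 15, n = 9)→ [8, 15, 23, 38, 61, 99, 160, 259, 419]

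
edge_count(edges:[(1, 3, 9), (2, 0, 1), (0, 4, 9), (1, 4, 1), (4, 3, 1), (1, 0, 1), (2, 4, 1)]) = 7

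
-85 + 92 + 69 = 76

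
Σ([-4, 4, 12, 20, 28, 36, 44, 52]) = (-4) + 4 + 12 + 20 + 28 + 36 + 44 + 52
= 192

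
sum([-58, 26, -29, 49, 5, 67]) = (-58) + 26 + (-29) + 49 + 5 + 67
= 60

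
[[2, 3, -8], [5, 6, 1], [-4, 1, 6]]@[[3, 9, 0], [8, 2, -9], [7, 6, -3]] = C[0][0] = (2)*(3) + (3)*(8) + (-8)*(7) = -26
C[0][1] = (2)*(9) + (3)*(2) + (-8)*(6) = -24
C[0][2] = (2)*(0) + (3)*(-9) + (-8)*(-3) = -3
C[1][0] = (5)*(3) + (6)*(8) + (1)*(7) = 70
C[1][1] = (5)*(9) + (6)*(2) + (1)*(6) = 63
C[1][2] = (5)*(0) + (6)*(-9) + (1)*(-3) = -57
... (3 more cells)
= [[-26, -24, -3], [70, 63, -57], [38, 2, -27]]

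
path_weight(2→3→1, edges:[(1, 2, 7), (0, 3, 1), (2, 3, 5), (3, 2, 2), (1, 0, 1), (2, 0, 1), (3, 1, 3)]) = w(2→3)=5 + w(3→1)=3
= 8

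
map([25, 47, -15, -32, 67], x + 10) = 25+10=35, 47+10=57, -15+10=-5, -32+10=-22, 67+10=77
= [35, 57, -5, -22, 77]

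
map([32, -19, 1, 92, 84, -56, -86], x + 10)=32+10=42, -19+10=-9, 1+10=11, 92+10=102, 84+10=94, -56+10=-46, -86+10=-76
= [42, -9, 11, 102, 94, -46, -76]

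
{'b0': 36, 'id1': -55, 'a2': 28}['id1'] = -55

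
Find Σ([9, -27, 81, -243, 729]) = 549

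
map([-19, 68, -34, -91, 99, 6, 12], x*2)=[-38, 136, -68, -182, 198, 12, 24]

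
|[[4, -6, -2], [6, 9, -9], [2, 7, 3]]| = (1)*(4)*det([[9, -9], [7, 3]]) + (-1)*(-6)*det([[6, -9], [2, 3]]) + (1)*(-2)*det([[6, 9], [2, 7]])
= 360 + 216 + -48
= 528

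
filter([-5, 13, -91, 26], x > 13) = [26]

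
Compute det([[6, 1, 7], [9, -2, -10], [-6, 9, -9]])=1272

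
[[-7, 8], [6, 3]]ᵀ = [[-7, 6], [8, 3]]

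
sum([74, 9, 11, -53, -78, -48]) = 74 + 9 + 11 + (-53) + (-78) + (-48)
= -85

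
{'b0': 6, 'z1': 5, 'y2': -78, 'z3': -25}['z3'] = -25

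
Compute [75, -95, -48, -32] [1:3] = [-95, -48]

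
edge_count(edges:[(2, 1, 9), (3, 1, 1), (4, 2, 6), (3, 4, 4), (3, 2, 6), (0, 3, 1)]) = 6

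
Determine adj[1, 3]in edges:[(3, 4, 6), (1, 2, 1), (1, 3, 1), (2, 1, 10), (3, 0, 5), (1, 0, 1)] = 1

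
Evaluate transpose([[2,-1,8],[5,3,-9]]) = [[2, 5], [-1, 3], [8, -9]]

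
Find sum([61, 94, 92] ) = 247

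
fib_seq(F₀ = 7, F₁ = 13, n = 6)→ [7, 13, 20, 33, 53, 86]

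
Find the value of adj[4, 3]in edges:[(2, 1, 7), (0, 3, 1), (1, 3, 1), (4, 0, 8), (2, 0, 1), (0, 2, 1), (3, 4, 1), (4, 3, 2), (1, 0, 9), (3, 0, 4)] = 2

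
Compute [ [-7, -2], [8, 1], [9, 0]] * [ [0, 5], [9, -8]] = C[0][0] = (-7)*(0) + (-2)*(9) = -18
C[0][1] = (-7)*(5) + (-2)*(-8) = -19
C[1][0] = (8)*(0) + (1)*(9) = 9
C[1][1] = (8)*(5) + (1)*(-8) = 32
C[2][0] = (9)*(0) + (0)*(9) = 0
C[2][1] = (9)*(5) + (0)*(-8) = 45
= [[-18, -19], [9, 32], [0, 45]]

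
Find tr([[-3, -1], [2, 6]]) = 3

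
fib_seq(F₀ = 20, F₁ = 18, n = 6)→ [20, 18, 38, 56, 94, 150]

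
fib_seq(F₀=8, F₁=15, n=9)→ F_2 = F_1 + F_0 = 23
F_3 = F_2 + F_1 = 38
F_4 = F_3 + F_2 = 61
...
= [8, 15, 23, 38, 61, 99, 160, 259, 419]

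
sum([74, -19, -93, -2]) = -40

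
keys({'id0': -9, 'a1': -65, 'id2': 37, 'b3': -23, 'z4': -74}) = ['id0', 'a1', 'id2', 'b3', 'z4']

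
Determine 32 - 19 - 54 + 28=-13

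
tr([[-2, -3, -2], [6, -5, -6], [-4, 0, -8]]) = diagonal: (-2) + (-5) + (-8)
= -15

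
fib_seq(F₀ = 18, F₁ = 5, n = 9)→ [18, 5, 23, 28, 51, 79, 130, 209, 339]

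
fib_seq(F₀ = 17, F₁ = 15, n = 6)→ F_2 = F_1 + F_0 = 32
F_3 = F_2 + F_1 = 47
F_4 = F_3 + F_2 = 79
...
= [17, 15, 32, 47, 79, 126]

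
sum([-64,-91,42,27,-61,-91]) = -238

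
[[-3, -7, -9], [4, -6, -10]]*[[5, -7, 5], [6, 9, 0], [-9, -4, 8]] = [[24, -6, -87], [74, -42, -60]]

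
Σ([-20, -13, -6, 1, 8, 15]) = (-20) + (-13) + (-6) + 1 + 8 + 15
= -15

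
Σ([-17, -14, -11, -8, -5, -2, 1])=(-17) + (-14) + (-11) + (-8) + (-5) + (-2) + 1
= -56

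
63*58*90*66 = 21704760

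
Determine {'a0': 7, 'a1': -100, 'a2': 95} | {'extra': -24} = {'a0': 7, 'a1': -100, 'a2': 95, 'extra': -24}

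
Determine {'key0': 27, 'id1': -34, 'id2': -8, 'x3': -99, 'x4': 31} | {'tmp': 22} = {'key0': 27, 'id1': -34, 'id2': -8, 'x3': -99, 'x4': 31, 'tmp': 22}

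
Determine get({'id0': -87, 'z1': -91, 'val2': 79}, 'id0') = -87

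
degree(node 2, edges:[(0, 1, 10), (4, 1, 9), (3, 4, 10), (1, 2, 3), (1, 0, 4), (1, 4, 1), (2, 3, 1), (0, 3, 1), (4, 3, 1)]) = 2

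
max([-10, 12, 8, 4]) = 12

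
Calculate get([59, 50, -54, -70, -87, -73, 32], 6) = 32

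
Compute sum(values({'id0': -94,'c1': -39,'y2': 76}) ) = -57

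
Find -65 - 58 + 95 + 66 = 38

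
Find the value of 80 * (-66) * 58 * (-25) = 7656000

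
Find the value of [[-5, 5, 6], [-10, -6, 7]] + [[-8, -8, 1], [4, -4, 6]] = [[-13, -3, 7], [-6, -10, 13]]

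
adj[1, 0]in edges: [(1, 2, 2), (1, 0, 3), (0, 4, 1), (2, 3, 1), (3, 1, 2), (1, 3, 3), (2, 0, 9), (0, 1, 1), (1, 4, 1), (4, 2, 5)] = 3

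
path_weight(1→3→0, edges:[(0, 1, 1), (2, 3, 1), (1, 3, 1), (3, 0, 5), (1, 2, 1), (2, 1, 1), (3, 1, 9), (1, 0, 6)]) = 6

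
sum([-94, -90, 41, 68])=-75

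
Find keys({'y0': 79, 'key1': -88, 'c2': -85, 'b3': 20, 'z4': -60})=['y0', 'key1', 'c2', 'b3', 'z4']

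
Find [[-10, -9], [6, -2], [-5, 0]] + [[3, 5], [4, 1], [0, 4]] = [[-7, -4], [10, -1], [-5, 4]]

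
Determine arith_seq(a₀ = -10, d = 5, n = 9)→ a_0 = -10 + 0*5 = -10
a_1 = -10 + 1*5 = -5
a_2 = -10 + 2*5 = 0
...
= [-10, -5, 0, 5, 10, 15, 20, 25, 30]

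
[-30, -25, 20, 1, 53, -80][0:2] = [-30, -25]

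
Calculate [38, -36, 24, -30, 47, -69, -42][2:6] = [24, -30, 47, -69]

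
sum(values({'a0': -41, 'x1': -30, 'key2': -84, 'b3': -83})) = (-41) + (-30) + (-84) + (-83)
= -238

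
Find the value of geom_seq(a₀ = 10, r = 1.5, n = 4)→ a_0 = 10*1.5^0 = 10.0
a_1 = 10*1.5^1 = 15.0
a_2 = 10*1.5^2 = 22.5
...
= [10.0, 15.0, 22.5, 33.75]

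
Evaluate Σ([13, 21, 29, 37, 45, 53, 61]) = 13 + 21 + 29 + 37 + 45 + 53 + 61
= 259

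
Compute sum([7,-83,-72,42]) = 7 + (-83) + (-72) + 42
= -106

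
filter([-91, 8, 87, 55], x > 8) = [87, 55]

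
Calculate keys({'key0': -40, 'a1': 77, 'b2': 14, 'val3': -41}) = ['key0', 'a1', 'b2', 'val3']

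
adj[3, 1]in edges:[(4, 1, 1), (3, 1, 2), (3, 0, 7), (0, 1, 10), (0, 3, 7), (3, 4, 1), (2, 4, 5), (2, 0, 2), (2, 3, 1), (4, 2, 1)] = 2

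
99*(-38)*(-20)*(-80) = -6019200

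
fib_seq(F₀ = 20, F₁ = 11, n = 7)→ F_2 = F_1 + F_0 = 31
F_3 = F_2 + F_1 = 42
F_4 = F_3 + F_2 = 73
...
= [20, 11, 31, 42, 73, 115, 188]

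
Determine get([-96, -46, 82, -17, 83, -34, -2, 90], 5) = -34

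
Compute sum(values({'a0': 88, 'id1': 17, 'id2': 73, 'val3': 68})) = 88 + 17 + 73 + 68
= 246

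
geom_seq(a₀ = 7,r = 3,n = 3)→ a_0 = 7*3^0 = 7
a_1 = 7*3^1 = 21
a_2 = 7*3^2 = 63
= [7, 21, 63]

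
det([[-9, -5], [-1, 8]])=-77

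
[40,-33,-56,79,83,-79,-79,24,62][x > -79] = [40, -33, -56, 79, 83, 24, 62]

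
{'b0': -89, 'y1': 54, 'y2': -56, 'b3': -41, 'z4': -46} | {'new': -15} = {'b0': -89, 'y1': 54, 'y2': -56, 'b3': -41, 'z4': -46, 'new': -15}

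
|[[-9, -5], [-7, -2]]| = -17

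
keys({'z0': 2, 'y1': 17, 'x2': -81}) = ['z0', 'y1', 'x2']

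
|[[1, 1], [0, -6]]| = -6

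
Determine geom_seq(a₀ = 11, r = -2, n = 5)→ [11, -22, 44, -88, 176]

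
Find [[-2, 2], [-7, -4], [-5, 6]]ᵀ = [[-2, -7, -5], [2, -4, 6]]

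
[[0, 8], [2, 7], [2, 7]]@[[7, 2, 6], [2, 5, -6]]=C[0][0] = (0)*(7) + (8)*(2) = 16
C[0][1] = (0)*(2) + (8)*(5) = 40
C[0][2] = (0)*(6) + (8)*(-6) = -48
C[1][0] = (2)*(7) + (7)*(2) = 28
C[1][1] = (2)*(2) + (7)*(5) = 39
C[1][2] = (2)*(6) + (7)*(-6) = -30
... (3 more cells)
= [[16, 40, -48], [28, 39, -30], [28, 39, -30]]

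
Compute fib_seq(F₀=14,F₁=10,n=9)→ F_2 = F_1 + F_0 = 24
F_3 = F_2 + F_1 = 34
F_4 = F_3 + F_2 = 58
...
= [14, 10, 24, 34, 58, 92, 150, 242, 392]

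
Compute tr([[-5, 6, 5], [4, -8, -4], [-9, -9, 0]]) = diagonal: (-5) + (-8) + 0
= -13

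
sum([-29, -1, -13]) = (-29) + (-1) + (-13)
= -43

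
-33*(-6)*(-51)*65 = -656370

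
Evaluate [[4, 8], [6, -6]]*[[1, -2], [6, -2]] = [[52, -24], [-30, 0]]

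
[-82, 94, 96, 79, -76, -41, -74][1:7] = [94, 96, 79, -76, -41, -74]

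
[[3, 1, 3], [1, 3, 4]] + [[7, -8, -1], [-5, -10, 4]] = [[10, -7, 2], [-4, -7, 8]]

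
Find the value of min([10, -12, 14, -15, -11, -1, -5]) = -15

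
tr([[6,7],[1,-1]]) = 5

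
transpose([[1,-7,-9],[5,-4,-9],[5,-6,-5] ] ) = [[1, 5, 5], [-7, -4, -6], [-9, -9, -5]]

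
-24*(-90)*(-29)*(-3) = 187920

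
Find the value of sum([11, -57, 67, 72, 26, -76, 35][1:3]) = 10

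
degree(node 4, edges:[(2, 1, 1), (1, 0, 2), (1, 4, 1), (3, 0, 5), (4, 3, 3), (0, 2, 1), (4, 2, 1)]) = incident: (1,4), (4,3), (4,2)
= 3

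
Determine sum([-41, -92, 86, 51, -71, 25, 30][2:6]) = 91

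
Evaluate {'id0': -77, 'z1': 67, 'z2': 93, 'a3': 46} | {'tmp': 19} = {'id0': -77, 'z1': 67, 'z2': 93, 'a3': 46, 'tmp': 19}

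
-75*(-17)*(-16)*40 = -816000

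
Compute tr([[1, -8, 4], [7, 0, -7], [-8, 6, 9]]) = 10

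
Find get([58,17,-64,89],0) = 58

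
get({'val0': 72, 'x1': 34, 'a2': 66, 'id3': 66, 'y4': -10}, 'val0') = 72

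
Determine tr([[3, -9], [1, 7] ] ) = diagonal: 3 + 7
= 10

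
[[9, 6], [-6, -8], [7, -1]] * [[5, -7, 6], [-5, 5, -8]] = [[15, -33, 6], [10, 2, 28], [40, -54, 50]]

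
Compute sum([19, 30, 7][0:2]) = 49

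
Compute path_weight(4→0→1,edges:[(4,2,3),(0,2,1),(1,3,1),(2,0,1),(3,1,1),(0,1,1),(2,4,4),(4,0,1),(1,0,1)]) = 2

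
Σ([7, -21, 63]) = 49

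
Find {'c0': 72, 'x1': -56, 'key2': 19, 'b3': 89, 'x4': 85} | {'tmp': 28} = {'c0': 72, 'x1': -56, 'key2': 19, 'b3': 89, 'x4': 85, 'tmp': 28}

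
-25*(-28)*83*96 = 5577600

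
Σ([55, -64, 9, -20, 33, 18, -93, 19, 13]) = 55 + (-64) + 9 + (-20) + 33 + 18 + (-93) + 19 + 13
= -30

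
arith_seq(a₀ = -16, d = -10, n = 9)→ a_0 = -16 + 0*-10 = -16
a_1 = -16 + 1*-10 = -26
a_2 = -16 + 2*-10 = -36
...
= [-16, -26, -36, -46, -56, -66, -76, -86, -96]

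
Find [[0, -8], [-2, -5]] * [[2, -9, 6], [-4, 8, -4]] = [[32, -64, 32], [16, -22, 8]]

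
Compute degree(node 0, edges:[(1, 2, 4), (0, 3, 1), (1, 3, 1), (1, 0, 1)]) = 2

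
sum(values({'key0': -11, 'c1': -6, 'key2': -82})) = (-11) + (-6) + (-82)
= -99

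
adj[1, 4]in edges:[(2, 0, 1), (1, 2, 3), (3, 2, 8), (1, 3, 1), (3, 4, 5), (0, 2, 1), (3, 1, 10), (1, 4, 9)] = 9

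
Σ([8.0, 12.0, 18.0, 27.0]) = 8.0 + 12.0 + 18.0 + 27.0
= 65.0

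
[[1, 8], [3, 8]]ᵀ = [[1, 3], [8, 8]]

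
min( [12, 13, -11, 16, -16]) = -16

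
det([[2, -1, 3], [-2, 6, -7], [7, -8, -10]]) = (1)*(2)*det([[6, -7], [-8, -10]]) + (-1)*(-1)*det([[-2, -7], [7, -10]]) + (1)*(3)*det([[-2, 6], [7, -8]])
= -232 + 69 + -78
= -241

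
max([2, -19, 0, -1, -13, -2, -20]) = 2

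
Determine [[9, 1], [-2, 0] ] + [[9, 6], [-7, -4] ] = [[18, 7], [-9, -4]]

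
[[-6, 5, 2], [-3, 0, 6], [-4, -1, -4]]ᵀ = [[-6, -3, -4], [5, 0, -1], [2, 6, -4]]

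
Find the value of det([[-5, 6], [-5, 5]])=(-5)*(5) - (6)*(-5)
= 5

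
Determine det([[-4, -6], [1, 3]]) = -6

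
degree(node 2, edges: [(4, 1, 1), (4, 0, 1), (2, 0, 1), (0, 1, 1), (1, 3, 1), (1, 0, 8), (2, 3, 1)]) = incident: (2,0), (2,3)
= 2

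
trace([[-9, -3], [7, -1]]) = diagonal: (-9) + (-1)
= -10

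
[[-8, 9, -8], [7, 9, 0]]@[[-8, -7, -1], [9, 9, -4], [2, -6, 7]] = [[129, 185, -84], [25, 32, -43]]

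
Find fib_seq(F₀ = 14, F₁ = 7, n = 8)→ [14, 7, 21, 28, 49, 77, 126, 203]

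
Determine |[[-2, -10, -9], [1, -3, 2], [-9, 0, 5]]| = 503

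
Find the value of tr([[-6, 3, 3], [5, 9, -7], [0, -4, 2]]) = 5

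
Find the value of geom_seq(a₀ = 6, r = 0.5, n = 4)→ [6.0, 3.0, 1.5, 0.75]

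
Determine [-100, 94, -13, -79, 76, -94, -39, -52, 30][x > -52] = [94, -13, 76, -39, 30]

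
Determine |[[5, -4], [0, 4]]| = (5)*(4) - (-4)*(0)
= 20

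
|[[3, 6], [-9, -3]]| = 45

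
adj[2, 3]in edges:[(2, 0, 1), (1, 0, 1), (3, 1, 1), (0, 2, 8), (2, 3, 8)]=8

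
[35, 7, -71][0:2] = [35, 7]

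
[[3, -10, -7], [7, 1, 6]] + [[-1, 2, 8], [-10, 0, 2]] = [[2, -8, 1], [-3, 1, 8]]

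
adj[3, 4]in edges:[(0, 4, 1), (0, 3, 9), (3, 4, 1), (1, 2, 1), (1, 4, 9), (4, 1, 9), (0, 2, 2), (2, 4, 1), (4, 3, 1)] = 1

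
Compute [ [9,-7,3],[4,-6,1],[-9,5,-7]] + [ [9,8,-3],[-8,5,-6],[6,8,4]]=[[18, 1, 0], [-4, -1, -5], [-3, 13, -3]]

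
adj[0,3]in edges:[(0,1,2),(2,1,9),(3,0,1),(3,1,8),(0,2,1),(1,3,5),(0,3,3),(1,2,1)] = 3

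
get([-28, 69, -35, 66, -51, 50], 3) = 66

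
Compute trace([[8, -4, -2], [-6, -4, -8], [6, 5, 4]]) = 8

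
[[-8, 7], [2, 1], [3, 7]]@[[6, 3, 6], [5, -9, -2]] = C[0][0] = (-8)*(6) + (7)*(5) = -13
C[0][1] = (-8)*(3) + (7)*(-9) = -87
C[0][2] = (-8)*(6) + (7)*(-2) = -62
C[1][0] = (2)*(6) + (1)*(5) = 17
C[1][1] = (2)*(3) + (1)*(-9) = -3
C[1][2] = (2)*(6) + (1)*(-2) = 10
... (3 more cells)
= [[-13, -87, -62], [17, -3, 10], [53, -54, 4]]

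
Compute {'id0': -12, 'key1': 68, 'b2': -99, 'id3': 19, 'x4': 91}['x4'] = 91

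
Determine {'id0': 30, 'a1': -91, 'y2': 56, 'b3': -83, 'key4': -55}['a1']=-91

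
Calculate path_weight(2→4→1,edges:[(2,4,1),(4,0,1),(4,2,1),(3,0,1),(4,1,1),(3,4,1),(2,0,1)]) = w(2→4)=1 + w(4→1)=1
= 2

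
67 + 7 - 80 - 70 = -76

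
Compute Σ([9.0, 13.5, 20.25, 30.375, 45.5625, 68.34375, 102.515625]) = 289.546875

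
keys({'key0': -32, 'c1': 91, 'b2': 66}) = ['key0', 'c1', 'b2']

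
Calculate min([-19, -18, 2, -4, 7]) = -19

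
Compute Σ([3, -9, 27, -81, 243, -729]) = 3 + -9 + 27 + -81 + 243 + -729
= -546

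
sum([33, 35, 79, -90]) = 33 + 35 + 79 + (-90)
= 57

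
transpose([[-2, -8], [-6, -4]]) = [[-2, -6], [-8, -4]]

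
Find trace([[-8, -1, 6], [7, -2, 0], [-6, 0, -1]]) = -11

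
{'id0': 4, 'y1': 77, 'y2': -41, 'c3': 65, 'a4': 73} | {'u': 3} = {'id0': 4, 'y1': 77, 'y2': -41, 'c3': 65, 'a4': 73, 'u': 3}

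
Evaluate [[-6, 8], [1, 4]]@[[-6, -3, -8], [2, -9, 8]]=[[52, -54, 112], [2, -39, 24]]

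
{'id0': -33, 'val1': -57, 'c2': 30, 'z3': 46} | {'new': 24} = {'id0': -33, 'val1': -57, 'c2': 30, 'z3': 46, 'new': 24}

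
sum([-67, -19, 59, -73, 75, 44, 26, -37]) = (-67) + (-19) + 59 + (-73) + 75 + 44 + 26 + (-37)
= 8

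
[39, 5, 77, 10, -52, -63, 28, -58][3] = 10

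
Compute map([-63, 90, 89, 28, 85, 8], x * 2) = -63*2=-126, 90*2=180, 89*2=178, 28*2=56, 85*2=170, 8*2=16
= [-126, 180, 178, 56, 170, 16]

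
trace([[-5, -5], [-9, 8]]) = diagonal: (-5) + 8
= 3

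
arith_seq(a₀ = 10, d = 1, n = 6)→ [10, 11, 12, 13, 14, 15]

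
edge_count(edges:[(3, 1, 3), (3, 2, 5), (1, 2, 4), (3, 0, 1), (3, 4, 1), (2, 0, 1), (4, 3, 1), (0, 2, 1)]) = 8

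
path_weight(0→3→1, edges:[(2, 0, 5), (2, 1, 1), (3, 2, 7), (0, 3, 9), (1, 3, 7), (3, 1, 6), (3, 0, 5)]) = 15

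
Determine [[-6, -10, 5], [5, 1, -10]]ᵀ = [[-6, 5], [-10, 1], [5, -10]]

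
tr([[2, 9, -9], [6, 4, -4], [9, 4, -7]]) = diagonal: 2 + 4 + (-7)
= -1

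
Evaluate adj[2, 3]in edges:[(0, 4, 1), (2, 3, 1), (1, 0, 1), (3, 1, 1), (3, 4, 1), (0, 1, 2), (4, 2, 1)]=1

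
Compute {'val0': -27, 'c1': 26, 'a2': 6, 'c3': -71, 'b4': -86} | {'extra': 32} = {'val0': -27, 'c1': 26, 'a2': 6, 'c3': -71, 'b4': -86, 'extra': 32}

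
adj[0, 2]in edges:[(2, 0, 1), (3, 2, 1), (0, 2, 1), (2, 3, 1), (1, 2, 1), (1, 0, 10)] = 1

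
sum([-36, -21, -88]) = -145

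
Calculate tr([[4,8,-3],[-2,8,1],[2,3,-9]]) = 3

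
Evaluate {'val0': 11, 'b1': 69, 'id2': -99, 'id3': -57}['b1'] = 69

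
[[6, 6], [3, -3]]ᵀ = [[6, 3], [6, -3]]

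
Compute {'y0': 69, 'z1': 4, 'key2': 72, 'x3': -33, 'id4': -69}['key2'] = 72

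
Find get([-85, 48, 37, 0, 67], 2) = 37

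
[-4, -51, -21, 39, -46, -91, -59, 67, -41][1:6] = [-51, -21, 39, -46, -91]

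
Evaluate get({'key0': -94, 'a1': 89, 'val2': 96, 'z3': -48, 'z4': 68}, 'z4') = 68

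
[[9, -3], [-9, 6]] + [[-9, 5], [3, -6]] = [[0, 2], [-6, 0]]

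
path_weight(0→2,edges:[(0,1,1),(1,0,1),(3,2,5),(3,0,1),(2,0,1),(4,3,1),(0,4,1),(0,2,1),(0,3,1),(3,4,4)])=1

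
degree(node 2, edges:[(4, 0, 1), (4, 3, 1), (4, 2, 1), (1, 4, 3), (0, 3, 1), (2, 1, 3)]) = incident: (4,2), (2,1)
= 2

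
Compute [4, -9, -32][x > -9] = keep x where x > -9: 4✓, -9✗, -32✗
= [4]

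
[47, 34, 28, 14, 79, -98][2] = 28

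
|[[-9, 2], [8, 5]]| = (-9)*(5) - (2)*(8)
= -61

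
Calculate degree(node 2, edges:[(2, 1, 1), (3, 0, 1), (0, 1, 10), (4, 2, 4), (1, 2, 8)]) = incident: (2,1), (4,2), (1,2)
= 3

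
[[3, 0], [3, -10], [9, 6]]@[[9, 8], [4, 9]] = [[27, 24], [-13, -66], [105, 126]]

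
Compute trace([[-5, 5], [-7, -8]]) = -13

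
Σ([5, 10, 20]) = 35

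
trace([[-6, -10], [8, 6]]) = 0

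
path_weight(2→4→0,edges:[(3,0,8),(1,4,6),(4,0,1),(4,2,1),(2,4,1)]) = w(2→4)=1 + w(4→0)=1
= 2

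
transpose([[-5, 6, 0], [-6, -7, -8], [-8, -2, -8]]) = [[-5, -6, -8], [6, -7, -2], [0, -8, -8]]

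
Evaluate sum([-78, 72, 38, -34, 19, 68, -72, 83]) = (-78) + 72 + 38 + (-34) + 19 + 68 + (-72) + 83
= 96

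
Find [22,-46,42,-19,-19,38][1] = -46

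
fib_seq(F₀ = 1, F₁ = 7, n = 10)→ [1, 7, 8, 15, 23, 38, 61, 99, 160, 259]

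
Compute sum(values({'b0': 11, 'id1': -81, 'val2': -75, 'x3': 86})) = -59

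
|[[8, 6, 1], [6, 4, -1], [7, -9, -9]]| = (1)*(8)*det([[4, -1], [-9, -9]]) + (-1)*(6)*det([[6, -1], [7, -9]]) + (1)*(1)*det([[6, 4], [7, -9]])
= -360 + 282 + -82
= -160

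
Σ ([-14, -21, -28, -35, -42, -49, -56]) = (-14) + (-21) + (-28) + (-35) + (-42) + (-49) + (-56)
= -245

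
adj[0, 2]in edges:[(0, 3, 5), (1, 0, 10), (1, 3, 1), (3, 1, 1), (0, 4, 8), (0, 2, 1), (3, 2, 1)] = 1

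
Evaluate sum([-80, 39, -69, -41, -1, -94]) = (-80) + 39 + (-69) + (-41) + (-1) + (-94)
= -246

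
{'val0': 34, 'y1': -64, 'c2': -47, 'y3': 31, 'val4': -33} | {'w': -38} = {'val0': 34, 'y1': -64, 'c2': -47, 'y3': 31, 'val4': -33, 'w': -38}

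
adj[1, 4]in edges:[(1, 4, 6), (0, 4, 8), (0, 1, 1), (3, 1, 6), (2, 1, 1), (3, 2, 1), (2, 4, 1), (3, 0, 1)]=6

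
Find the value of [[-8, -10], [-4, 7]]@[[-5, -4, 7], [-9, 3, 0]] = C[0][0] = (-8)*(-5) + (-10)*(-9) = 130
C[0][1] = (-8)*(-4) + (-10)*(3) = 2
C[0][2] = (-8)*(7) + (-10)*(0) = -56
C[1][0] = (-4)*(-5) + (7)*(-9) = -43
C[1][1] = (-4)*(-4) + (7)*(3) = 37
C[1][2] = (-4)*(7) + (7)*(0) = -28
= [[130, 2, -56], [-43, 37, -28]]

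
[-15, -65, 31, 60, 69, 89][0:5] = [-15, -65, 31, 60, 69]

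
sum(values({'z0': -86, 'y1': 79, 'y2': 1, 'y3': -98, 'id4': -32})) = -136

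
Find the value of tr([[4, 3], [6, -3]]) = diagonal: 4 + (-3)
= 1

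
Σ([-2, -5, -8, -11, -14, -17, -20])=-77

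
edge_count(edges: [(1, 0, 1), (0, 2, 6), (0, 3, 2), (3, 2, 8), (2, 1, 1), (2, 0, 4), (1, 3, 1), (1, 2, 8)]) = 8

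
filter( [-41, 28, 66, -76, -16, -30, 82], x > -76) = [-41, 28, 66, -16, -30, 82]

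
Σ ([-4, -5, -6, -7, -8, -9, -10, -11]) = -60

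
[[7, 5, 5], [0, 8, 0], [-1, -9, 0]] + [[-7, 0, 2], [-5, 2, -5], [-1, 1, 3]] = [[0, 5, 7], [-5, 10, -5], [-2, -8, 3]]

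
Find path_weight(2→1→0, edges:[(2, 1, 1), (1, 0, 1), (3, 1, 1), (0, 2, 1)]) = 2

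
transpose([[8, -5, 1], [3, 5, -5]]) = [[8, 3], [-5, 5], [1, -5]]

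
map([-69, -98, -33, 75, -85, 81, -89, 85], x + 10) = [-59, -88, -23, 85, -75, 91, -79, 95]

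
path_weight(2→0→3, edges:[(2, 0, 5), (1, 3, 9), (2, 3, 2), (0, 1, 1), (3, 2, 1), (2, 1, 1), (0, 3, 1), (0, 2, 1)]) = 6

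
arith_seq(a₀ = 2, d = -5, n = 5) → [2, -3, -8, -13, -18]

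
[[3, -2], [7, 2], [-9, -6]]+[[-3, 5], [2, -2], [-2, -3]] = [[0, 3], [9, 0], [-11, -9]]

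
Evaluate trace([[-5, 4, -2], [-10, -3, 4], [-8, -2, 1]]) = diagonal: (-5) + (-3) + 1
= -7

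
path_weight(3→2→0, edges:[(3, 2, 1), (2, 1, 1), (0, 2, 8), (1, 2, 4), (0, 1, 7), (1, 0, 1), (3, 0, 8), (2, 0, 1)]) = 2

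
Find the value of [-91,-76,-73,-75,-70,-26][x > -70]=keep x where x > -70: -91✗, -76✗, -73✗, -75✗, -70✗, -26✓
= [-26]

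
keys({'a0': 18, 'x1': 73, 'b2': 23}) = ['a0', 'x1', 'b2']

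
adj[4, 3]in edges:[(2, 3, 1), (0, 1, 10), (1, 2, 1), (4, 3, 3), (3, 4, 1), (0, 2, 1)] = 3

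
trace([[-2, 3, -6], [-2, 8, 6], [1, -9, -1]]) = diagonal: (-2) + 8 + (-1)
= 5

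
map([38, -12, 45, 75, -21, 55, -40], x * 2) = [76, -24, 90, 150, -42, 110, -80]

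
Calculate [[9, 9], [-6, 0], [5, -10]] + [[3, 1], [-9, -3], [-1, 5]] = [[12, 10], [-15, -3], [4, -5]]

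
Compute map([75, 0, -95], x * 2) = 75*2=150, 0*2=0, -95*2=-190
= [150, 0, -190]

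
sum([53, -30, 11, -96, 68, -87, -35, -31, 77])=53 + (-30) + 11 + (-96) + 68 + (-87) + (-35) + (-31) + 77
= -70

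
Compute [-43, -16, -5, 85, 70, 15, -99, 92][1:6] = [-16, -5, 85, 70, 15]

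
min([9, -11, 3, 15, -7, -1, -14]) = -14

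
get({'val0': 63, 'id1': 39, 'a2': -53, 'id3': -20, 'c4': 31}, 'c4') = 31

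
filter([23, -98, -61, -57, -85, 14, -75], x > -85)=keep x where x > -85: 23✓, -98✗, -61✓, -57✓, -85✗, 14✓, -75✓
= [23, -61, -57, 14, -75]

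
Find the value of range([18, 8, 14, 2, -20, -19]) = 38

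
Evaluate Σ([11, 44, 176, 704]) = 935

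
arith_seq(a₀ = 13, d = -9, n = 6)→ a_0 = 13 + 0*-9 = 13
a_1 = 13 + 1*-9 = 4
a_2 = 13 + 2*-9 = -5
...
= [13, 4, -5, -14, -23, -32]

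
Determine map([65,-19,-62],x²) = [4225, 361, 3844]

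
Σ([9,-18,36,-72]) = 9 + -18 + 36 + -72
= -45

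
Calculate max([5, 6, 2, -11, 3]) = 6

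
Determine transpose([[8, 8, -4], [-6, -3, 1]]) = [[8, -6], [8, -3], [-4, 1]]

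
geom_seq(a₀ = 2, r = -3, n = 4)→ a_0 = 2*(-3)^0 = 2
a_1 = 2*(-3)^1 = -6
a_2 = 2*(-3)^2 = 18
...
= [2, -6, 18, -54]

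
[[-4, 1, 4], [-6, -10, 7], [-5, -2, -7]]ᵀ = [[-4, -6, -5], [1, -10, -2], [4, 7, -7]]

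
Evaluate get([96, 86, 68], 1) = 86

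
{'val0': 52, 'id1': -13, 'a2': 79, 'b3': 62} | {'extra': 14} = {'val0': 52, 'id1': -13, 'a2': 79, 'b3': 62, 'extra': 14}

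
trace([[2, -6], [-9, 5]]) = diagonal: 2 + 5
= 7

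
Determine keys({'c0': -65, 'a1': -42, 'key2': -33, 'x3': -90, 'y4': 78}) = ['c0', 'a1', 'key2', 'x3', 'y4']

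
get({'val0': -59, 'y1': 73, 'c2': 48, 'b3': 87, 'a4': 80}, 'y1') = 73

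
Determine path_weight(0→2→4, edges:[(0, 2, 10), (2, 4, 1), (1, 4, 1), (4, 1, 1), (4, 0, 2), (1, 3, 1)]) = 11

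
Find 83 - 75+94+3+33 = 138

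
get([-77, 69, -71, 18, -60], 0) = -77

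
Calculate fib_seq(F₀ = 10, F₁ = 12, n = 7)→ F_2 = F_1 + F_0 = 22
F_3 = F_2 + F_1 = 34
F_4 = F_3 + F_2 = 56
...
= [10, 12, 22, 34, 56, 90, 146]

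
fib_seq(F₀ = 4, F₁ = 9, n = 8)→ F_2 = F_1 + F_0 = 13
F_3 = F_2 + F_1 = 22
F_4 = F_3 + F_2 = 35
...
= [4, 9, 13, 22, 35, 57, 92, 149]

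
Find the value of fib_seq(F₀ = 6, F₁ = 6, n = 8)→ [6, 6, 12, 18, 30, 48, 78, 126]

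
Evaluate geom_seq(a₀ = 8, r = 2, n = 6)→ a_0 = 8*2^0 = 8
a_1 = 8*2^1 = 16
a_2 = 8*2^2 = 32
...
= [8, 16, 32, 64, 128, 256]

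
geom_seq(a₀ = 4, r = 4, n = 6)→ a_0 = 4*4^0 = 4
a_1 = 4*4^1 = 16
a_2 = 4*4^2 = 64
...
= [4, 16, 64, 256, 1024, 4096]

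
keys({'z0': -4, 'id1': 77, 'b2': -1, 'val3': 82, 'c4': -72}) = ['z0', 'id1', 'b2', 'val3', 'c4']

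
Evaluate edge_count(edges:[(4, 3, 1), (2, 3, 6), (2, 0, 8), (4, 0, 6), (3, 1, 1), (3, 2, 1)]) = 6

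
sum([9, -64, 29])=9 + (-64) + 29
= -26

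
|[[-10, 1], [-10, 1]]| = (-10)*(1) - (1)*(-10)
= 0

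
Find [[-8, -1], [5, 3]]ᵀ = [[-8, 5], [-1, 3]]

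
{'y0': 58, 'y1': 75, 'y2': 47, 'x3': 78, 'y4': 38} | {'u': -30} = {'y0': 58, 'y1': 75, 'y2': 47, 'x3': 78, 'y4': 38, 'u': -30}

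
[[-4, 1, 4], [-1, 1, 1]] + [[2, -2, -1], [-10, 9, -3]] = [[-2, -1, 3], [-11, 10, -2]]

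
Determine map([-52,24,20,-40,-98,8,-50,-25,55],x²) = [2704, 576, 400, 1600, 9604, 64, 2500, 625, 3025]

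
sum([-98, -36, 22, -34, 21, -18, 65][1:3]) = -14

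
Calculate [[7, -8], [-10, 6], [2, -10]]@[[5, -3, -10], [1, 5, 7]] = C[0][0] = (7)*(5) + (-8)*(1) = 27
C[0][1] = (7)*(-3) + (-8)*(5) = -61
C[0][2] = (7)*(-10) + (-8)*(7) = -126
C[1][0] = (-10)*(5) + (6)*(1) = -44
C[1][1] = (-10)*(-3) + (6)*(5) = 60
C[1][2] = (-10)*(-10) + (6)*(7) = 142
... (3 more cells)
= [[27, -61, -126], [-44, 60, 142], [0, -56, -90]]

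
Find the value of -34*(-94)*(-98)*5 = -1566040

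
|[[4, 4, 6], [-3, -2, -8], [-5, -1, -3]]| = 74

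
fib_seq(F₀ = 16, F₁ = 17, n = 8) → F_2 = F_1 + F_0 = 33
F_3 = F_2 + F_1 = 50
F_4 = F_3 + F_2 = 83
...
= [16, 17, 33, 50, 83, 133, 216, 349]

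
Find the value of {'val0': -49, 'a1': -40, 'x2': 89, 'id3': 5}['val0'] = -49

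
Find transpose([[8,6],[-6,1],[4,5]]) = [[8, -6, 4], [6, 1, 5]]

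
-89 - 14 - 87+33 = -157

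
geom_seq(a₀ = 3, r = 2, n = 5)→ [3, 6, 12, 24, 48]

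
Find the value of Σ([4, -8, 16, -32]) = 4 + -8 + 16 + -32
= -20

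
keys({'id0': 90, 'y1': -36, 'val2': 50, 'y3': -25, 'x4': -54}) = ['id0', 'y1', 'val2', 'y3', 'x4']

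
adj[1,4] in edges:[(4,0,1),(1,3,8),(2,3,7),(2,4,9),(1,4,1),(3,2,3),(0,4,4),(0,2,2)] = 1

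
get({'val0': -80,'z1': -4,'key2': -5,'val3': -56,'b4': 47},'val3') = -56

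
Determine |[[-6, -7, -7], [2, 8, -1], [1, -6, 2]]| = (1)*(-6)*det([[8, -1], [-6, 2]]) + (-1)*(-7)*det([[2, -1], [1, 2]]) + (1)*(-7)*det([[2, 8], [1, -6]])
= -60 + 35 + 140
= 115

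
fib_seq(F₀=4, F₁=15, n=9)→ F_2 = F_1 + F_0 = 19
F_3 = F_2 + F_1 = 34
F_4 = F_3 + F_2 = 53
...
= [4, 15, 19, 34, 53, 87, 140, 227, 367]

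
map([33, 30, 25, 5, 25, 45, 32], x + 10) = 33+10=43, 30+10=40, 25+10=35, 5+10=15, 25+10=35, 45+10=55, 32+10=42
= [43, 40, 35, 15, 35, 55, 42]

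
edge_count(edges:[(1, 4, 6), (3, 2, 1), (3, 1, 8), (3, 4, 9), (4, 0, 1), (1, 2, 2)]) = 6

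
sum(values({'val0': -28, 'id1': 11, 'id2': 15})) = (-28) + 11 + 15
= -2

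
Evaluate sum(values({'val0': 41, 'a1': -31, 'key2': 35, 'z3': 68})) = 113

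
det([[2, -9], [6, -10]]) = (2)*(-10) - (-9)*(6)
= 34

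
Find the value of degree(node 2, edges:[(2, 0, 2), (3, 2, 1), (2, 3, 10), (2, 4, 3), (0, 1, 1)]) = 4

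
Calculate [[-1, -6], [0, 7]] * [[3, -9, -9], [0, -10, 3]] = C[0][0] = (-1)*(3) + (-6)*(0) = -3
C[0][1] = (-1)*(-9) + (-6)*(-10) = 69
C[0][2] = (-1)*(-9) + (-6)*(3) = -9
C[1][0] = (0)*(3) + (7)*(0) = 0
C[1][1] = (0)*(-9) + (7)*(-10) = -70
C[1][2] = (0)*(-9) + (7)*(3) = 21
= [[-3, 69, -9], [0, -70, 21]]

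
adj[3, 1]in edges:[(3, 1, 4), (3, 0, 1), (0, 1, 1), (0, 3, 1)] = 4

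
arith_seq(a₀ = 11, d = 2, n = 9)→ [11, 13, 15, 17, 19, 21, 23, 25, 27]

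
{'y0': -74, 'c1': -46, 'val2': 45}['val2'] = 45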